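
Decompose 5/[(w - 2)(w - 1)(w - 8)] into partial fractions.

Using cover-up method: P = -5/6, Q = 5/7, R = 5/42
Result: (-5/6)/(w - 2) + (5/7)/(w - 1) + (5/42)/(w - 8)


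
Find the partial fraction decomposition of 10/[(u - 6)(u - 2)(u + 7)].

Using cover-up method: A = 5/26, B = -5/18, C = 10/117
Result: (5/26)/(u - 6) - (5/18)/(u - 2) + (10/117)/(u + 7)


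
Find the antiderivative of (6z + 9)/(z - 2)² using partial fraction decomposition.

Decompose: α = 6, β = 6·2 + 9 = 21, so (6z + 9)/(z - 2)² = 6/(z - 2) + 21/(z - 2)². Integrate: ∫ α/(z - 2) dz = 6 ln|(z - 2)|; ∫ β/(z - 2)² dz = -21/(z - 2). Sum: 6 ln|(z - 2)| - 21/(z - 2) + C


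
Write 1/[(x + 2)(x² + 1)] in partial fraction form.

Cover-up at x = -2: A = 1/((-2)² + 1) = 1/5. Then B = -A = -1/5, C = -A·(0 - 2) = 2/5
Result: (1/5)/(x + 2) - ((1/5)x - 2/5)/(x² + 1)


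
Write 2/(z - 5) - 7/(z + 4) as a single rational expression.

Common denominator (z - 5)(z + 4). Numerator: 2(z + 4) - 7(z - 5) = (2z + 8) - (7z - 35) = -5z + 43
Result: (-5z + 43)/[(z - 5)(z + 4)]


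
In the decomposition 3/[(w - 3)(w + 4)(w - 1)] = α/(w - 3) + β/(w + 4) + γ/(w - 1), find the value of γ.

Cover-up at w = 1: γ = 3/[(1 - 3)(1 + 4)] = 3/[(-2)(5)] = -3/10


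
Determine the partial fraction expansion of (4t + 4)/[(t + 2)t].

At t=-2: P = (4·(-2) + 4)/(-2 - 0) = 2. At t=0: Q = (4·0 + 4)/(0 + 2) = 2
Result: 2/(t + 2) + 2/t


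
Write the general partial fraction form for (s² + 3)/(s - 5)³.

Repeated linear factor (power 3): A/(s - 5) + B/(s - 5)² + C/(s - 5)³


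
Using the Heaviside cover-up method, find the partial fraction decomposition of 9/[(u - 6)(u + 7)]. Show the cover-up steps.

Cover (u - 6): set u=6, get A = 9/(6 + 7) = 9/13. Cover (u + 7): set u=-7, get B = 9/(-7 - 6) = -9/13.
Result: (9/13)/(u - 6) - (9/13)/(u + 7)


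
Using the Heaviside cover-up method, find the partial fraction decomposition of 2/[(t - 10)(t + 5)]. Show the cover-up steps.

Cover (t - 10): set t=10, get A = 2/(10 + 5) = 2/15. Cover (t + 5): set t=-5, get B = 2/(-5 - 10) = -2/15.
Result: (2/15)/(t - 10) - (2/15)/(t + 5)


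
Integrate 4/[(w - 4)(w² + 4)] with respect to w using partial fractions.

Cover-up at w=4: A = 4/(4²+4) = 1/5. Coeff matching: B = -1/5, C = -4/5. Decomposition: (1/5)/(w - 4) - ((1/5)w + 4/5)/(w² + 4). Integrate: linear → ln, quadratic → (1/2)ln + arctan: (1/5) ln|(w - 4)| - (1/10) ln(w² + 4) - (2/5) arctan(w/2) + C


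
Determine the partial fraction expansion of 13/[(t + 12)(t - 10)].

13/(t + 12)(t - 10) = A/(t + 12) + B/(t - 10). A = 13/(-12 - 10) = -13/22, B = 13/(10 + 12) = 13/22
Result: (-13/22)/(t + 12) + (13/22)/(t - 10)


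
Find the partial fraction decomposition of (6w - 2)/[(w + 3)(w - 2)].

At w=-3: α = (6·(-3) - 2)/(-3 - 2) = 4. At w=2: β = (6·2 - 2)/(2 + 3) = 2
Result: 4/(w + 3) + 2/(w - 2)


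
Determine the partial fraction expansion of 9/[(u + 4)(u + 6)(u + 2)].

Using cover-up method: P = -9/4, Q = 9/8, R = 9/8
Result: (-9/4)/(u + 4) + (9/8)/(u + 6) + (9/8)/(u + 2)


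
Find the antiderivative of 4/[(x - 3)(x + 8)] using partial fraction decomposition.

Decompose: 4/[(x - 3)(x + 8)] = (4/11)/(x - 3) - (4/11)/(x + 8). Integrate each term: (4/11) ln|(x - 3)| - (4/11) ln|(x + 8)| + C


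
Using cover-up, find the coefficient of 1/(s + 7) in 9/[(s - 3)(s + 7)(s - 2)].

Cover (s + 7), set s=-7: 9/[(-7 - 3)(-7 - 2)] = 1/10


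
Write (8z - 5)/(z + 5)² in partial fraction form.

(8z - 5) = A(z + 5) + B. At z = -5: B = 8·(-5) - 5 = -45. Coeff of z: A = 8
Result: 8/(z + 5) - 45/(z + 5)²


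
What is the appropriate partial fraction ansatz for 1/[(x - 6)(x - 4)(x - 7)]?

Three distinct linear factors: A/(x - 6) + B/(x - 4) + C/(x - 7)


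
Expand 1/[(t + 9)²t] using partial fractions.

Cover-up at t=0: R = 1/(0 + 9)² = 1/81. Cover-up at t=-9: Q = 1/(-9 - 0) = -1/9. Comparing t² coeff: P = -R = -1/81
Result: (-1/81)/(t + 9) - (1/9)/(t + 9)² + (1/81)/t


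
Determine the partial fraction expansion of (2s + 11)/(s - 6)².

(2s + 11) = α(s - 6) + β. At s = 6: β = 2·6 + 11 = 23. Coeff of s: α = 2
Result: 2/(s - 6) + 23/(s - 6)²


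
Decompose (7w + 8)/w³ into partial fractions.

(7w + 8) = Pw² + Qw + R. At w = 0: R = 7·0 + 8 = 8. Coefficients: P = 0, Q = 7
Result: 7/w² + 8/w³


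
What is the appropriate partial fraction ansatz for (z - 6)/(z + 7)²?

Repeated linear factor: A/(z + 7) + B/(z + 7)²


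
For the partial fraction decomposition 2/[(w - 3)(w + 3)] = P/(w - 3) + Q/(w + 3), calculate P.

Cover-up at w = 3: P = 2/(3 + 3) = 2/6 = 1/3


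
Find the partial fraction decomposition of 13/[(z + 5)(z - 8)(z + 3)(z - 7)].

Using Heaviside cover-up: (-1/24)/(z + 5) + (1/11)/(z - 8) + (13/220)/(z + 3) - (13/120)/(z - 7)


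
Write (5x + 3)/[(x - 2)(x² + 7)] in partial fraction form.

At x=2: α = (5·2 + 3)/(2² + 7) = 13/11. β = -α = -13/11, γ = 5 - 2·α = 29/11
Result: (13/11)/(x - 2) - ((13/11)x - 29/11)/(x² + 7)


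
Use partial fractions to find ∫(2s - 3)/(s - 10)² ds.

Decompose: P = 2, Q = 2·10 - 3 = 17, so (2s - 3)/(s - 10)² = 2/(s - 10) + 17/(s - 10)². Integrate: ∫ P/(s - 10) ds = 2 ln|(s - 10)|; ∫ Q/(s - 10)² ds = -17/(s - 10). Sum: 2 ln|(s - 10)| - 17/(s - 10) + C


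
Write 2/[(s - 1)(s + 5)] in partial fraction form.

2/(s - 1)(s + 5) = α/(s - 1) + β/(s + 5). α = 2/(1 + 5) = 1/3, β = 2/(-5 - 1) = -1/3
Result: (1/3)/(s - 1) - (1/3)/(s + 5)


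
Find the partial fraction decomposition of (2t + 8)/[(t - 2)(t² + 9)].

At t=2: A = (2·2 + 8)/(2² + 9) = 12/13. B = -A = -12/13, C = 2 - 2·A = 2/13
Result: (12/13)/(t - 2) - ((12/13)t - 2/13)/(t² + 9)


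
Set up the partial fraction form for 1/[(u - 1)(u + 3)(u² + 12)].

Two linear + quadratic: α/(u - 1) + β/(u + 3) + (γu + δ)/(u² + 12)


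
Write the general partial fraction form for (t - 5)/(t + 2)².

Repeated linear factor: P/(t + 2) + Q/(t + 2)²


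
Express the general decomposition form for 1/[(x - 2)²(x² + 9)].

Repeated linear + quadratic: A/(x - 2) + B/(x - 2)² + (Cx + D)/(x² + 9)


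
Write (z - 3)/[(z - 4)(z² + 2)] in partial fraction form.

At z=4: A = (1·4 - 3)/(4² + 2) = 1/18. B = -A = -1/18, C = 1 - 4·A = 7/9
Result: (1/18)/(z - 4) - ((1/18)z - 7/9)/(z² + 2)


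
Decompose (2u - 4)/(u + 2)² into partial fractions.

(2u - 4) = P(u + 2) + Q. At u = -2: Q = 2·(-2) - 4 = -8. Coeff of u: P = 2
Result: 2/(u + 2) - 8/(u + 2)²


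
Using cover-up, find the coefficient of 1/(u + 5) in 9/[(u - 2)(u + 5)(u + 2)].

Cover (u + 5), set u=-5: 9/[(-5 - 2)(-5 + 2)] = 3/7


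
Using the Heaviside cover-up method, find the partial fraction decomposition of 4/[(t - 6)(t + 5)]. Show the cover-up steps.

Cover (t - 6): set t=6, get α = 4/(6 + 5) = 4/11. Cover (t + 5): set t=-5, get β = 4/(-5 - 6) = -4/11.
Result: (4/11)/(t - 6) - (4/11)/(t + 5)


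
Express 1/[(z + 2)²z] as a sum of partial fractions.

Cover-up at z=0: γ = 1/(0 + 2)² = 1/4. Cover-up at z=-2: β = 1/(-2 - 0) = -1/2. Comparing z² coeff: α = -γ = -1/4
Result: (-1/4)/(z + 2) - (1/2)/(z + 2)² + (1/4)/z


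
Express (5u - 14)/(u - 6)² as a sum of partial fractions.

(5u - 14) = α(u - 6) + β. At u = 6: β = 5·6 - 14 = 16. Coeff of u: α = 5
Result: 5/(u - 6) + 16/(u - 6)²


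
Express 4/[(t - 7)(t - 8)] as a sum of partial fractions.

4/(t - 7)(t - 8) = α/(t - 7) + β/(t - 8). α = 4/(7 - 8) = -4, β = 4/(8 - 7) = 4
Result: -4/(t - 7) + 4/(t - 8)


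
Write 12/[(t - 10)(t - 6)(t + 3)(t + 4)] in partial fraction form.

Using Heaviside cover-up: (3/182)/(t - 10) - (1/30)/(t - 6) + (4/39)/(t + 3) - (3/35)/(t + 4)


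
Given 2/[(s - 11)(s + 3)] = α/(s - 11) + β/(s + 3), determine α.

Cover-up at s = 11: α = 2/(11 + 3) = 2/14 = 1/7


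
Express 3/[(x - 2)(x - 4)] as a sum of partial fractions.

3/(x - 2)(x - 4) = α/(x - 2) + β/(x - 4). α = 3/(2 - 4) = -3/2, β = 3/(4 - 2) = 3/2
Result: (-3/2)/(x - 2) + (3/2)/(x - 4)


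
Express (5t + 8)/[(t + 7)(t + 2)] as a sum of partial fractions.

At t=-7: α = (5·(-7) + 8)/(-7 + 2) = 27/5. At t=-2: β = (5·(-2) + 8)/(-2 + 7) = -2/5
Result: (27/5)/(t + 7) - (2/5)/(t + 2)


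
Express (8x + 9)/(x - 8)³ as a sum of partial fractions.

(8x + 9) = α(x - 8)² + β(x - 8) + γ. At x = 8: γ = 8·8 + 9 = 73. Coefficients: α = 0, β = 8
Result: 8/(x - 8)² + 73/(x - 8)³


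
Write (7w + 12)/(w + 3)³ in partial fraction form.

(7w + 12) = α(w + 3)² + β(w + 3) + γ. At w = -3: γ = 7·(-3) + 12 = -9. Coefficients: α = 0, β = 7
Result: 7/(w + 3)² - 9/(w + 3)³


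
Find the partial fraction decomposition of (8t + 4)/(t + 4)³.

(8t + 4) = A(t + 4)² + B(t + 4) + C. At t = -4: C = 8·(-4) + 4 = -28. Coefficients: A = 0, B = 8
Result: 8/(t + 4)² - 28/(t + 4)³


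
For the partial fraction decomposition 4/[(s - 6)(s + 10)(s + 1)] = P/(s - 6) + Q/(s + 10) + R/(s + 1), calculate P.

Cover-up at s = 6: P = 4/[(6 + 10)(6 + 1)] = 4/[(16)(7)] = 4/112 = 1/28


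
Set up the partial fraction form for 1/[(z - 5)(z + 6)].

Distinct linear factors: A/(z - 5) + B/(z + 6)


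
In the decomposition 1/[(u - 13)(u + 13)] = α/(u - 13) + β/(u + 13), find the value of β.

Cover-up at u = -13: β = 1/(-13 - 13) = -1/26


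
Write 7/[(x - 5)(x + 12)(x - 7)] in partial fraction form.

Using cover-up method: A = -7/34, B = 7/323, C = 7/38
Result: (-7/34)/(x - 5) + (7/323)/(x + 12) + (7/38)/(x - 7)


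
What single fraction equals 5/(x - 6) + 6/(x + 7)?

Common denominator (x - 6)(x + 7). Numerator: 5(x + 7) + 6(x - 6) = (5x + 35) + (6x - 36) = 11x - 1
Result: (11x - 1)/[(x - 6)(x + 7)]


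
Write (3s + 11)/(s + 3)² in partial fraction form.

(3s + 11) = A(s + 3) + B. At s = -3: B = 3·(-3) + 11 = 2. Coeff of s: A = 3
Result: 3/(s + 3) + 2/(s + 3)²


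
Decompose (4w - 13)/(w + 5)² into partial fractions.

(4w - 13) = A(w + 5) + B. At w = -5: B = 4·(-5) - 13 = -33. Coeff of w: A = 4
Result: 4/(w + 5) - 33/(w + 5)²


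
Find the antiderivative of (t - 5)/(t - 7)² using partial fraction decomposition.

Decompose: A = 1, B = 1·7 - 5 = 2, so (t - 5)/(t - 7)² = 1/(t - 7) + 2/(t - 7)². Integrate: ∫ A/(t - 7) dt = ln|(t - 7)|; ∫ B/(t - 7)² dt = -2/(t - 7). Sum: ln|(t - 7)| - 2/(t - 7) + C


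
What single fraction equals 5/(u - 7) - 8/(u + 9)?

Common denominator (u - 7)(u + 9). Numerator: 5(u + 9) - 8(u - 7) = (5u + 45) - (8u - 56) = -3u + 101
Result: (-3u + 101)/[(u - 7)(u + 9)]


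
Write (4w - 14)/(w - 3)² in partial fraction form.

(4w - 14) = P(w - 3) + Q. At w = 3: Q = 4·3 - 14 = -2. Coeff of w: P = 4
Result: 4/(w - 3) - 2/(w - 3)²


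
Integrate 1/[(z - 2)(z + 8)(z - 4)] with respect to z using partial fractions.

Cover-up: A = -1/20, B = 1/120, C = 1/24. Decomposition: (-1/20)/(z - 2) + (1/120)/(z + 8) + (1/24)/(z - 4). Integrate each term: (-1/20) ln|(z - 2)| + (1/120) ln|(z + 8)| + (1/24) ln|(z - 4)| + C


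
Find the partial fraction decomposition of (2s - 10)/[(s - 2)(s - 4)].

At s=2: P = (2·2 - 10)/(2 - 4) = 3. At s=4: Q = (2·4 - 10)/(4 - 2) = -1
Result: 3/(s - 2) - 1/(s - 4)


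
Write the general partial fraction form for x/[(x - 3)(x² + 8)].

Linear + irreducible quadratic: α/(x - 3) + (βx + γ)/(x² + 8)


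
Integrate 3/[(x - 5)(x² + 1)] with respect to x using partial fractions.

Cover-up at x=5: A = 3/(5²+1) = 3/26. Coeff matching: B = -3/26, C = -15/26. Decomposition: (3/26)/(x - 5) - ((3/26)x + 15/26)/(x² + 1). Integrate: linear → ln, quadratic → (1/2)ln + arctan: (3/26) ln|(x - 5)| - (3/52) ln(x² + 1) - (15/26) arctan(x) + C


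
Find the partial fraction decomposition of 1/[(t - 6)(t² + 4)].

Cover-up at t = 6: P = 1/(6² + 4) = 1/40. Then Q = -P = -1/40, R = -P·(0 + 6) = -3/20
Result: (1/40)/(t - 6) - ((1/40)t + 3/20)/(t² + 4)


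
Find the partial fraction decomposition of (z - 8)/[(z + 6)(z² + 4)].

At z=-6: P = (1·(-6) - 8)/((-6)² + 4) = -7/20. Q = -P = 7/20, R = 1 - (-6)·P = -11/10
Result: (-7/20)/(z + 6) + ((7/20)z - 11/10)/(z² + 4)


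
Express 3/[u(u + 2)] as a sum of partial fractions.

3/u(u + 2) = α/u + β/(u + 2). α = 3/(0 + 2) = 3/2, β = 3/(-2 - 0) = -3/2
Result: (3/2)/u - (3/2)/(u + 2)


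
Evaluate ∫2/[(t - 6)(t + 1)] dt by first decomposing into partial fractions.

Decompose: 2/[(t - 6)(t + 1)] = (2/7)/(t - 6) - (2/7)/(t + 1). Integrate each term: (2/7) ln|(t - 6)| - (2/7) ln|(t + 1)| + C


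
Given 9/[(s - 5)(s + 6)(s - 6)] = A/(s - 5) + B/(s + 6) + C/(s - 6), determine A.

Cover-up at s = 5: A = 9/[(5 + 6)(5 - 6)] = 9/[(11)(-1)] = -9/11


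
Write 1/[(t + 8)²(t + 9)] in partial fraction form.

Cover-up at t=-9: C = 1/(-9 + 8)² = 1. Cover-up at t=-8: B = 1/(-8 + 9) = 1. Comparing t² coeff: A = -C = -1
Result: -1/(t + 8) + 1/(t + 8)² + 1/(t + 9)


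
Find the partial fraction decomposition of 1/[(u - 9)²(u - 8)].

Cover-up at u=8: C = 1/(8 - 9)² = 1. Cover-up at u=9: B = 1/(9 - 8) = 1. Comparing u² coeff: A = -C = -1
Result: -1/(u - 9) + 1/(u - 9)² + 1/(u - 8)


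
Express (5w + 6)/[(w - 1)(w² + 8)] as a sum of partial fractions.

At w=1: A = (5·1 + 6)/(1² + 8) = 11/9. B = -A = -11/9, C = 5 - 1·A = 34/9
Result: (11/9)/(w - 1) - ((11/9)w - 34/9)/(w² + 8)


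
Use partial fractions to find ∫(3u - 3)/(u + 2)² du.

Decompose: α = 3, β = 3·(-2) - 3 = -9, so (3u - 3)/(u + 2)² = 3/(u + 2) - 9/(u + 2)². Integrate: ∫ α/(u + 2) du = 3 ln|(u + 2)|; ∫ β/(u + 2)² du = 9/(u + 2). Sum: 3 ln|(u + 2)| + 9/(u + 2) + C


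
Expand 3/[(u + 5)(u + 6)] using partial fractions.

3/(u + 5)(u + 6) = P/(u + 5) + Q/(u + 6). P = 3/(-5 + 6) = 3, Q = 3/(-6 + 5) = -3
Result: 3/(u + 5) - 3/(u + 6)


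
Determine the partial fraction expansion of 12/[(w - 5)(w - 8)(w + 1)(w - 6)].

Using Heaviside cover-up: (2/3)/(w - 5) + (2/9)/(w - 8) - (2/63)/(w + 1) - (6/7)/(w - 6)


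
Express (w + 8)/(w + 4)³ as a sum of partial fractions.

(w + 8) = A(w + 4)² + B(w + 4) + C. At w = -4: C = 1·(-4) + 8 = 4. Coefficients: A = 0, B = 1
Result: 1/(w + 4)² + 4/(w + 4)³


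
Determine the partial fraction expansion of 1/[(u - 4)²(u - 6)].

Cover-up at u=6: R = 1/(6 - 4)² = 1/4. Cover-up at u=4: Q = 1/(4 - 6) = -1/2. Comparing u² coeff: P = -R = -1/4
Result: (-1/4)/(u - 4) - (1/2)/(u - 4)² + (1/4)/(u - 6)


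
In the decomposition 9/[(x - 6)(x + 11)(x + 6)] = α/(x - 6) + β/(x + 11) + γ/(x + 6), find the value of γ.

Cover-up at x = -6: γ = 9/[(-6 - 6)(-6 + 11)] = 9/[(-12)(5)] = -9/60 = -3/20


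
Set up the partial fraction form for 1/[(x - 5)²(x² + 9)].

Repeated linear + quadratic: A/(x - 5) + B/(x - 5)² + (Cx + D)/(x² + 9)


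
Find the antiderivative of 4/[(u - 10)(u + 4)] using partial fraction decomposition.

Decompose: 4/[(u - 10)(u + 4)] = (2/7)/(u - 10) - (2/7)/(u + 4). Integrate each term: (2/7) ln|(u - 10)| - (2/7) ln|(u + 4)| + C


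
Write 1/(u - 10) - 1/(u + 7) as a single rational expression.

Common denominator (u - 10)(u + 7). Numerator: 1(u + 7) - 1(u - 10) = (u + 7) - (u - 10) = 17
Result: (17)/[(u - 10)(u + 7)]


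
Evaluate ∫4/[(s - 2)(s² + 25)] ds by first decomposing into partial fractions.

Cover-up at s=2: α = 4/(2²+25) = 4/29. Coeff matching: β = -4/29, γ = -8/29. Decomposition: (4/29)/(s - 2) - ((4/29)s + 8/29)/(s² + 25). Integrate: linear → ln, quadratic → (1/2)ln + arctan: (4/29) ln|(s - 2)| - (2/29) ln(s² + 25) - (8/145) arctan(s/5) + C


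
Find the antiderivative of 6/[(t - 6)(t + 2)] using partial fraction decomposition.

Decompose: 6/[(t - 6)(t + 2)] = (3/4)/(t - 6) - (3/4)/(t + 2). Integrate each term: (3/4) ln|(t - 6)| - (3/4) ln|(t + 2)| + C


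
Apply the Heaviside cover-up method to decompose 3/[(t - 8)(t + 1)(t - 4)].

Cover (t - 8), t=8: P = 3/[(8 + 1)(8 - 4)] = 1/12. Cover (t + 1), t=-1: Q = 3/[(-1 - 8)(-1 - 4)] = 1/15. Cover (t - 4), t=4: R = 3/[(4 - 8)(4 + 1)] = -3/20.
Result: (1/12)/(t - 8) + (1/15)/(t + 1) - (3/20)/(t - 4)


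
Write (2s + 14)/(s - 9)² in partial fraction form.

(2s + 14) = A(s - 9) + B. At s = 9: B = 2·9 + 14 = 32. Coeff of s: A = 2
Result: 2/(s - 9) + 32/(s - 9)²


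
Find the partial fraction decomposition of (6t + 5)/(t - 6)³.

(6t + 5) = A(t - 6)² + B(t - 6) + C. At t = 6: C = 6·6 + 5 = 41. Coefficients: A = 0, B = 6
Result: 6/(t - 6)² + 41/(t - 6)³


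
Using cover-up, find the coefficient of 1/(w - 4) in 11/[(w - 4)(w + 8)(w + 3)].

Cover (w - 4), set w=4: 11/[(4 + 8)(4 + 3)] = 11/84


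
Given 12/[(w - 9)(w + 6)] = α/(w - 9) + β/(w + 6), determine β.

Cover-up at w = -6: β = 12/(-6 - 9) = -12/15 = -4/5


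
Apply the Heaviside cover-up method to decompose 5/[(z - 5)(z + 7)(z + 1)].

Cover (z - 5), z=5: P = 5/[(5 + 7)(5 + 1)] = 5/72. Cover (z + 7), z=-7: Q = 5/[(-7 - 5)(-7 + 1)] = 5/72. Cover (z + 1), z=-1: R = 5/[(-1 - 5)(-1 + 7)] = -5/36.
Result: (5/72)/(z - 5) + (5/72)/(z + 7) - (5/36)/(z + 1)


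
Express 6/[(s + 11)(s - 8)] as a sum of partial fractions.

6/(s + 11)(s - 8) = A/(s + 11) + B/(s - 8). A = 6/(-11 - 8) = -6/19, B = 6/(8 + 11) = 6/19
Result: (-6/19)/(s + 11) + (6/19)/(s - 8)


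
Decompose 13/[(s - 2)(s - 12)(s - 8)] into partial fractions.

Using cover-up method: P = 13/60, Q = 13/40, R = -13/24
Result: (13/60)/(s - 2) + (13/40)/(s - 12) - (13/24)/(s - 8)


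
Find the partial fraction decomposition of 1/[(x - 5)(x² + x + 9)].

Cover-up at x = 5: P = 1/(5² + 1·5 + 9) = 1/39. Then Q = -P = -1/39, R = -P·(1 + 5) = -2/13
Result: (1/39)/(x - 5) - ((1/39)x + 2/13)/(x² + x + 9)


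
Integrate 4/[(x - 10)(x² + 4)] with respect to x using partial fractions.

Cover-up at x=10: α = 4/(10²+4) = 1/26. Coeff matching: β = -1/26, γ = -5/13. Decomposition: (1/26)/(x - 10) - ((1/26)x + 5/13)/(x² + 4). Integrate: linear → ln, quadratic → (1/2)ln + arctan: (1/26) ln|(x - 10)| - (1/52) ln(x² + 4) - (5/26) arctan(x/2) + C


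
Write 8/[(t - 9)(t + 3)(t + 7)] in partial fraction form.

Using cover-up method: α = 1/24, β = -1/6, γ = 1/8
Result: (1/24)/(t - 9) - (1/6)/(t + 3) + (1/8)/(t + 7)


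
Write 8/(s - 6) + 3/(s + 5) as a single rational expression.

Common denominator (s - 6)(s + 5). Numerator: 8(s + 5) + 3(s - 6) = (8s + 40) + (3s - 18) = 11s + 22
Result: (11s + 22)/[(s - 6)(s + 5)]


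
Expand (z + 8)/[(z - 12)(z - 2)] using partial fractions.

At z=12: α = (1·12 + 8)/(12 - 2) = 2. At z=2: β = (1·2 + 8)/(2 - 12) = -1
Result: 2/(z - 12) - 1/(z - 2)


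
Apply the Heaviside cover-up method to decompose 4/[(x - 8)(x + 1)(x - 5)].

Cover (x - 8), x=8: A = 4/[(8 + 1)(8 - 5)] = 4/27. Cover (x + 1), x=-1: B = 4/[(-1 - 8)(-1 - 5)] = 2/27. Cover (x - 5), x=5: C = 4/[(5 - 8)(5 + 1)] = -2/9.
Result: (4/27)/(x - 8) + (2/27)/(x + 1) - (2/9)/(x - 5)


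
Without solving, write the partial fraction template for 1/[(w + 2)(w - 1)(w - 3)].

Three distinct linear factors: P/(w + 2) + Q/(w - 1) + R/(w - 3)


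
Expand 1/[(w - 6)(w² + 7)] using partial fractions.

Cover-up at w = 6: P = 1/(6² + 7) = 1/43. Then Q = -P = -1/43, R = -P·(0 + 6) = -6/43
Result: (1/43)/(w - 6) - ((1/43)w + 6/43)/(w² + 7)


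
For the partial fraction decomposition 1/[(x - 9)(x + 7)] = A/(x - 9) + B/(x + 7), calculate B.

Cover-up at x = -7: B = 1/(-7 - 9) = -1/16


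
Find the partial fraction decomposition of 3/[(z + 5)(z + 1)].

3/(z + 5)(z + 1) = P/(z + 5) + Q/(z + 1). P = 3/(-5 + 1) = -3/4, Q = 3/(-1 + 5) = 3/4
Result: (-3/4)/(z + 5) + (3/4)/(z + 1)


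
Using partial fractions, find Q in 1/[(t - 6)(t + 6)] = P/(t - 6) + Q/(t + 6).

Cover-up at t = -6: Q = 1/(-6 - 6) = -1/12


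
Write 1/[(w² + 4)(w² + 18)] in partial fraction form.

Coefficient matching gives α = γ = 0, β = 1/(18-4) = 1/14, δ = -β = -1/14
Result: (1/14)/(w² + 4) - (1/14)/(w² + 18)


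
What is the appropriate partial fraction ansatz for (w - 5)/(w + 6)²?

Repeated linear factor: α/(w + 6) + β/(w + 6)²


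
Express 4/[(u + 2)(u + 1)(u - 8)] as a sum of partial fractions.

Using cover-up method: A = 2/5, B = -4/9, C = 2/45
Result: (2/5)/(u + 2) - (4/9)/(u + 1) + (2/45)/(u - 8)


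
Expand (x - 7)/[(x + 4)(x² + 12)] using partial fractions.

At x=-4: A = (1·(-4) - 7)/((-4)² + 12) = -11/28. B = -A = 11/28, C = 1 - (-4)·A = -4/7
Result: (-11/28)/(x + 4) + ((11/28)x - 4/7)/(x² + 12)


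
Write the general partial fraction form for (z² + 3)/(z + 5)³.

Repeated linear factor (power 3): A/(z + 5) + B/(z + 5)² + C/(z + 5)³


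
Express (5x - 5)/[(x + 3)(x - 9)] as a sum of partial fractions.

At x=-3: A = (5·(-3) - 5)/(-3 - 9) = 5/3. At x=9: B = (5·9 - 5)/(9 + 3) = 10/3
Result: (5/3)/(x + 3) + (10/3)/(x - 9)


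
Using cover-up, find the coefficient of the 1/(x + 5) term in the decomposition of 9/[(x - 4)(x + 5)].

Cover (x + 5), set x=-5: 9/((x - 4) at x=-5) = 9/(-9) = -1


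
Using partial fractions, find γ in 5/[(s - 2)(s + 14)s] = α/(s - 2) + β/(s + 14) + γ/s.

Cover-up at s = 0: γ = 5/[(0 - 2)(0 + 14)] = 5/[(-2)(14)] = -5/28


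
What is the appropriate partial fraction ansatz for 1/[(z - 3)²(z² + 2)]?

Repeated linear + quadratic: α/(z - 3) + β/(z - 3)² + (γz + δ)/(z² + 2)


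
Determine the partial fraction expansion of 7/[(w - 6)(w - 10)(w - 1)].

Using cover-up method: α = -7/20, β = 7/36, γ = 7/45
Result: (-7/20)/(w - 6) + (7/36)/(w - 10) + (7/45)/(w - 1)


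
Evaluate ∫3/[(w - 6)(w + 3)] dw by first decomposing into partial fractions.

Decompose: 3/[(w - 6)(w + 3)] = (1/3)/(w - 6) - (1/3)/(w + 3). Integrate each term: (1/3) ln|(w - 6)| - (1/3) ln|(w + 3)| + C


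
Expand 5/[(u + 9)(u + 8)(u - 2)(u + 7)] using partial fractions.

Using Heaviside cover-up: (-5/22)/(u + 9) + (1/2)/(u + 8) + (1/198)/(u - 2) - (5/18)/(u + 7)


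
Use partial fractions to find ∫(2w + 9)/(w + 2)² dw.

Decompose: P = 2, Q = 2·(-2) + 9 = 5, so (2w + 9)/(w + 2)² = 2/(w + 2) + 5/(w + 2)². Integrate: ∫ P/(w + 2) dw = 2 ln|(w + 2)|; ∫ Q/(w + 2)² dw = -5/(w + 2). Sum: 2 ln|(w + 2)| - 5/(w + 2) + C


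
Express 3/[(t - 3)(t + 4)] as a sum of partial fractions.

3/(t - 3)(t + 4) = P/(t - 3) + Q/(t + 4). P = 3/(3 + 4) = 3/7, Q = 3/(-4 - 3) = -3/7
Result: (3/7)/(t - 3) - (3/7)/(t + 4)


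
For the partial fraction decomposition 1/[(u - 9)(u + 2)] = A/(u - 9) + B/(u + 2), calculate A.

Cover-up at u = 9: A = 1/(9 + 2) = 1/11


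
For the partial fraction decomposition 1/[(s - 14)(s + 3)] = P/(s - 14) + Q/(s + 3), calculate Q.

Cover-up at s = -3: Q = 1/(-3 - 14) = -1/17


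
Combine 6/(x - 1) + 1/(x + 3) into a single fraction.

Common denominator (x - 1)(x + 3). Numerator: 6(x + 3) + 1(x - 1) = (6x + 18) + (x - 1) = 7x + 17
Result: (7x + 17)/[(x - 1)(x + 3)]


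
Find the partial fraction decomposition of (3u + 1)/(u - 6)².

(3u + 1) = α(u - 6) + β. At u = 6: β = 3·6 + 1 = 19. Coeff of u: α = 3
Result: 3/(u - 6) + 19/(u - 6)²


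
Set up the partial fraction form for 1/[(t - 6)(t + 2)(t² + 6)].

Two linear + quadratic: α/(t - 6) + β/(t + 2) + (γt + δ)/(t² + 6)


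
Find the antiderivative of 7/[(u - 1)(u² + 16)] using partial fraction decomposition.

Cover-up at u=1: α = 7/(1²+16) = 7/17. Coeff matching: β = -7/17, γ = -7/17. Decomposition: (7/17)/(u - 1) - ((7/17)u + 7/17)/(u² + 16). Integrate: linear → ln, quadratic → (1/2)ln + arctan: (7/17) ln|(u - 1)| - (7/34) ln(u² + 16) - (7/68) arctan(u/4) + C


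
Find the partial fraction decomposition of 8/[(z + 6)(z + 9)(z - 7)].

Using cover-up method: α = -8/39, β = 1/6, γ = 1/26
Result: (-8/39)/(z + 6) + (1/6)/(z + 9) + (1/26)/(z - 7)


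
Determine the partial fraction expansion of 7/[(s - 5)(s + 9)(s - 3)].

Using cover-up method: A = 1/4, B = 1/24, C = -7/24
Result: (1/4)/(s - 5) + (1/24)/(s + 9) - (7/24)/(s - 3)


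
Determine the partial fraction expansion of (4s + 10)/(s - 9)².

(4s + 10) = P(s - 9) + Q. At s = 9: Q = 4·9 + 10 = 46. Coeff of s: P = 4
Result: 4/(s - 9) + 46/(s - 9)²


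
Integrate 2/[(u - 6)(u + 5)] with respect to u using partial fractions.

Decompose: 2/[(u - 6)(u + 5)] = (2/11)/(u - 6) - (2/11)/(u + 5). Integrate each term: (2/11) ln|(u - 6)| - (2/11) ln|(u + 5)| + C


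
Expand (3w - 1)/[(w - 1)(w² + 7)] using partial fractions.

At w=1: P = (3·1 - 1)/(1² + 7) = 1/4. Q = -P = -1/4, R = 3 - 1·P = 11/4
Result: (1/4)/(w - 1) - ((1/4)w - 11/4)/(w² + 7)


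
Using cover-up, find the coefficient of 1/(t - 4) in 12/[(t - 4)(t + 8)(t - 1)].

Cover (t - 4), set t=4: 12/[(4 + 8)(4 - 1)] = 1/3


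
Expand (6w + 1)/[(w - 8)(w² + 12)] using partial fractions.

At w=8: P = (6·8 + 1)/(8² + 12) = 49/76. Q = -P = -49/76, R = 6 - 8·P = 16/19
Result: (49/76)/(w - 8) - ((49/76)w - 16/19)/(w² + 12)


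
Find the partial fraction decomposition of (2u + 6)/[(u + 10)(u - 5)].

At u=-10: A = (2·(-10) + 6)/(-10 - 5) = 14/15. At u=5: B = (2·5 + 6)/(5 + 10) = 16/15
Result: (14/15)/(u + 10) + (16/15)/(u - 5)


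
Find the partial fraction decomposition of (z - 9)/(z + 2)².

(z - 9) = A(z + 2) + B. At z = -2: B = 1·(-2) - 9 = -11. Coeff of z: A = 1
Result: 1/(z + 2) - 11/(z + 2)²


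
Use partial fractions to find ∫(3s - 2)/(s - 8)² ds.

Decompose: A = 3, B = 3·8 - 2 = 22, so (3s - 2)/(s - 8)² = 3/(s - 8) + 22/(s - 8)². Integrate: ∫ A/(s - 8) ds = 3 ln|(s - 8)|; ∫ B/(s - 8)² ds = -22/(s - 8). Sum: 3 ln|(s - 8)| - 22/(s - 8) + C


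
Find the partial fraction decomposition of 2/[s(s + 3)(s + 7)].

Using cover-up method: A = 2/21, B = -1/6, C = 1/14
Result: (2/21)/s - (1/6)/(s + 3) + (1/14)/(s + 7)


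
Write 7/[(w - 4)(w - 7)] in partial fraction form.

7/(w - 4)(w - 7) = P/(w - 4) + Q/(w - 7). P = 7/(4 - 7) = -7/3, Q = 7/(7 - 4) = 7/3
Result: (-7/3)/(w - 4) + (7/3)/(w - 7)


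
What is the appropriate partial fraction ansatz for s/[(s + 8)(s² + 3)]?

Linear + irreducible quadratic: α/(s + 8) + (βs + γ)/(s² + 3)


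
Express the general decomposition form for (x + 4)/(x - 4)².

Repeated linear factor: P/(x - 4) + Q/(x - 4)²


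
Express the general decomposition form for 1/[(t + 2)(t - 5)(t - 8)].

Three distinct linear factors: α/(t + 2) + β/(t - 5) + γ/(t - 8)


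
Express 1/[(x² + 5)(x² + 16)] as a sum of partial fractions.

Coefficient matching gives P = R = 0, Q = 1/(16-5) = 1/11, S = -Q = -1/11
Result: (1/11)/(x² + 5) - (1/11)/(x² + 16)


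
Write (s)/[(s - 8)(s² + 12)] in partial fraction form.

At s=8: A = (1·8 + 0)/(8² + 12) = 2/19. B = -A = -2/19, C = 1 - 8·A = 3/19
Result: (2/19)/(s - 8) - ((2/19)s - 3/19)/(s² + 12)


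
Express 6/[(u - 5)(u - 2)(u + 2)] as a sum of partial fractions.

Using cover-up method: α = 2/7, β = -1/2, γ = 3/14
Result: (2/7)/(u - 5) - (1/2)/(u - 2) + (3/14)/(u + 2)


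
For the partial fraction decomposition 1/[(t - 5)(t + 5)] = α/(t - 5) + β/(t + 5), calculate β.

Cover-up at t = -5: β = 1/(-5 - 5) = -1/10


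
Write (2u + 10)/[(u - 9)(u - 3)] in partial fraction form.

At u=9: A = (2·9 + 10)/(9 - 3) = 14/3. At u=3: B = (2·3 + 10)/(3 - 9) = -8/3
Result: (14/3)/(u - 9) - (8/3)/(u - 3)


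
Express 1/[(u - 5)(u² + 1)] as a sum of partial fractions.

Cover-up at u = 5: P = 1/(5² + 1) = 1/26. Then Q = -P = -1/26, R = -P·(0 + 5) = -5/26
Result: (1/26)/(u - 5) - ((1/26)u + 5/26)/(u² + 1)


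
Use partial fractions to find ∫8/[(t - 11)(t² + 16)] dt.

Cover-up at t=11: P = 8/(11²+16) = 8/137. Coeff matching: Q = -8/137, R = -88/137. Decomposition: (8/137)/(t - 11) - ((8/137)t + 88/137)/(t² + 16). Integrate: linear → ln, quadratic → (1/2)ln + arctan: (8/137) ln|(t - 11)| - (4/137) ln(t² + 16) - (22/137) arctan(t/4) + C


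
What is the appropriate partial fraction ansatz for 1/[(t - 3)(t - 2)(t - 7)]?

Three distinct linear factors: P/(t - 3) + Q/(t - 2) + R/(t - 7)


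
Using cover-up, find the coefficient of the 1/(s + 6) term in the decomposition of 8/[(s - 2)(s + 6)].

Cover (s + 6), set s=-6: 8/((s - 2) at s=-6) = 8/(-8) = -1


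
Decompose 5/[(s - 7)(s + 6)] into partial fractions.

5/(s - 7)(s + 6) = A/(s - 7) + B/(s + 6). A = 5/(7 + 6) = 5/13, B = 5/(-6 - 7) = -5/13
Result: (5/13)/(s - 7) - (5/13)/(s + 6)


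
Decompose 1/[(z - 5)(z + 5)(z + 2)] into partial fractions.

Using cover-up method: P = 1/70, Q = 1/30, R = -1/21
Result: (1/70)/(z - 5) + (1/30)/(z + 5) - (1/21)/(z + 2)


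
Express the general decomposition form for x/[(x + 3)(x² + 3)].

Linear + irreducible quadratic: P/(x + 3) + (Qx + R)/(x² + 3)


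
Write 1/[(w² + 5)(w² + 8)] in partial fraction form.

Coefficient matching gives A = C = 0, B = 1/(8-5) = 1/3, D = -B = -1/3
Result: (1/3)/(w² + 5) - (1/3)/(w² + 8)


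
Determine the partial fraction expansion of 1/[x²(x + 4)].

Cover-up at x=-4: γ = 1/(-4 - 0)² = 1/16. Cover-up at x=0: β = 1/(0 + 4) = 1/4. Comparing x² coeff: α = -γ = -1/16
Result: (-1/16)/x + (1/4)/x² + (1/16)/(x + 4)


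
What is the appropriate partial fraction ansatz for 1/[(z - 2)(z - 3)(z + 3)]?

Three distinct linear factors: A/(z - 2) + B/(z - 3) + C/(z + 3)


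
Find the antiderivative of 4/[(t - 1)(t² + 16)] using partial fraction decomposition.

Cover-up at t=1: P = 4/(1²+16) = 4/17. Coeff matching: Q = -4/17, R = -4/17. Decomposition: (4/17)/(t - 1) - ((4/17)t + 4/17)/(t² + 16). Integrate: linear → ln, quadratic → (1/2)ln + arctan: (4/17) ln|(t - 1)| - (2/17) ln(t² + 16) - (1/17) arctan(t/4) + C


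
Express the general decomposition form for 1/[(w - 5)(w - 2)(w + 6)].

Three distinct linear factors: A/(w - 5) + B/(w - 2) + C/(w + 6)


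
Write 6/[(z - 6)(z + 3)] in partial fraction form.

6/(z - 6)(z + 3) = A/(z - 6) + B/(z + 3). A = 6/(6 + 3) = 2/3, B = 6/(-3 - 6) = -2/3
Result: (2/3)/(z - 6) - (2/3)/(z + 3)


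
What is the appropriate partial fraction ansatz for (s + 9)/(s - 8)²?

Repeated linear factor: P/(s - 8) + Q/(s - 8)²


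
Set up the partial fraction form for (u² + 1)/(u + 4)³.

Repeated linear factor (power 3): P/(u + 4) + Q/(u + 4)² + R/(u + 4)³


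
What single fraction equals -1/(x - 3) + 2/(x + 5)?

Common denominator (x - 3)(x + 5). Numerator: -1(x + 5) + 2(x - 3) = (-x - 5) + (2x - 6) = x - 11
Result: (x - 11)/[(x - 3)(x + 5)]


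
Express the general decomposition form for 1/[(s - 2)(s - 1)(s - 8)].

Three distinct linear factors: A/(s - 2) + B/(s - 1) + C/(s - 8)


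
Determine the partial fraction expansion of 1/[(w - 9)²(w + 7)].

Cover-up at w=-7: γ = 1/(-7 - 9)² = 1/256. Cover-up at w=9: β = 1/(9 + 7) = 1/16. Comparing w² coeff: α = -γ = -1/256
Result: (-1/256)/(w - 9) + (1/16)/(w - 9)² + (1/256)/(w + 7)


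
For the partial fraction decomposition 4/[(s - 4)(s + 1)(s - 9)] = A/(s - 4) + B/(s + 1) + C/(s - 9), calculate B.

Cover-up at s = -1: B = 4/[(-1 - 4)(-1 - 9)] = 4/[(-5)(-10)] = 4/50 = 2/25


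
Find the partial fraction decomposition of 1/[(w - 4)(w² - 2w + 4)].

Cover-up at w = 4: P = 1/(4² - 2·4 + 4) = 1/12. Then Q = -P = -1/12, R = -P·(-2 + 4) = -1/6
Result: (1/12)/(w - 4) - ((1/12)w + 1/6)/(w² - 2w + 4)


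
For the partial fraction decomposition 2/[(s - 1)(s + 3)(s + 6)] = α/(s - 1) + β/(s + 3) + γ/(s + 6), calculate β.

Cover-up at s = -3: β = 2/[(-3 - 1)(-3 + 6)] = 2/[(-4)(3)] = -2/12 = -1/6


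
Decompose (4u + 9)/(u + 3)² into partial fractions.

(4u + 9) = P(u + 3) + Q. At u = -3: Q = 4·(-3) + 9 = -3. Coeff of u: P = 4
Result: 4/(u + 3) - 3/(u + 3)²


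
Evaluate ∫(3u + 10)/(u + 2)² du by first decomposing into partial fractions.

Decompose: A = 3, B = 3·(-2) + 10 = 4, so (3u + 10)/(u + 2)² = 3/(u + 2) + 4/(u + 2)². Integrate: ∫ A/(u + 2) du = 3 ln|(u + 2)|; ∫ B/(u + 2)² du = -4/(u + 2). Sum: 3 ln|(u + 2)| - 4/(u + 2) + C


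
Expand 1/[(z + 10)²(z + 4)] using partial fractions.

Cover-up at z=-4: C = 1/(-4 + 10)² = 1/36. Cover-up at z=-10: B = 1/(-10 + 4) = -1/6. Comparing z² coeff: A = -C = -1/36
Result: (-1/36)/(z + 10) - (1/6)/(z + 10)² + (1/36)/(z + 4)


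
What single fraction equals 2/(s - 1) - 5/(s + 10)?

Common denominator (s - 1)(s + 10). Numerator: 2(s + 10) - 5(s - 1) = (2s + 20) - (5s - 5) = -3s + 25
Result: (-3s + 25)/[(s - 1)(s + 10)]


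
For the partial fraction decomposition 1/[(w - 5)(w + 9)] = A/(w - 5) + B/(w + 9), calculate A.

Cover-up at w = 5: A = 1/(5 + 9) = 1/14


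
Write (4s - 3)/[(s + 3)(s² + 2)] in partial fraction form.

At s=-3: P = (4·(-3) - 3)/((-3)² + 2) = -15/11. Q = -P = 15/11, R = 4 - (-3)·P = -1/11
Result: (-15/11)/(s + 3) + ((15/11)s - 1/11)/(s² + 2)


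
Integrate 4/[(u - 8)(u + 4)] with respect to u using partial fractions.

Decompose: 4/[(u - 8)(u + 4)] = (1/3)/(u - 8) - (1/3)/(u + 4). Integrate each term: (1/3) ln|(u - 8)| - (1/3) ln|(u + 4)| + C


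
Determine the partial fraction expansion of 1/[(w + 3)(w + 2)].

1/(w + 3)(w + 2) = P/(w + 3) + Q/(w + 2). P = 1/(-3 + 2) = -1, Q = 1/(-2 + 3) = 1
Result: -1/(w + 3) + 1/(w + 2)


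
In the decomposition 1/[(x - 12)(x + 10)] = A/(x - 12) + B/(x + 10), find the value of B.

Cover-up at x = -10: B = 1/(-10 - 12) = -1/22


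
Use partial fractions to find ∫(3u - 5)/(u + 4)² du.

Decompose: P = 3, Q = 3·(-4) - 5 = -17, so (3u - 5)/(u + 4)² = 3/(u + 4) - 17/(u + 4)². Integrate: ∫ P/(u + 4) du = 3 ln|(u + 4)|; ∫ Q/(u + 4)² du = 17/(u + 4). Sum: 3 ln|(u + 4)| + 17/(u + 4) + C


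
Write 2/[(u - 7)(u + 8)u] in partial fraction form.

Using cover-up method: P = 2/105, Q = 1/60, R = -1/28
Result: (2/105)/(u - 7) + (1/60)/(u + 8) - (1/28)/u


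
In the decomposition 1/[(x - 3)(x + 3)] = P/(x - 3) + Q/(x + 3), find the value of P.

Cover-up at x = 3: P = 1/(3 + 3) = 1/6


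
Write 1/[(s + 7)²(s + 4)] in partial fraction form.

Cover-up at s=-4: R = 1/(-4 + 7)² = 1/9. Cover-up at s=-7: Q = 1/(-7 + 4) = -1/3. Comparing s² coeff: P = -R = -1/9
Result: (-1/9)/(s + 7) - (1/3)/(s + 7)² + (1/9)/(s + 4)


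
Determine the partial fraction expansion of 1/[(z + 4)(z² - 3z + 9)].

Cover-up at z = -4: P = 1/((-4)² - 3·(-4) + 9) = 1/37. Then Q = -P = -1/37, R = -P·(-3 - 4) = 7/37
Result: (1/37)/(z + 4) - ((1/37)z - 7/37)/(z² - 3z + 9)


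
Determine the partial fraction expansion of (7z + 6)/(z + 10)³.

(7z + 6) = P(z + 10)² + Q(z + 10) + R. At z = -10: R = 7·(-10) + 6 = -64. Coefficients: P = 0, Q = 7
Result: 7/(z + 10)² - 64/(z + 10)³


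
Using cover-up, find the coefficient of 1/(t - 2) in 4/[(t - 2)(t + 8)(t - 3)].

Cover (t - 2), set t=2: 4/[(2 + 8)(2 - 3)] = -2/5


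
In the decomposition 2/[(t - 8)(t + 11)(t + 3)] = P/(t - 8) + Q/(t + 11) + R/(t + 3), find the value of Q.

Cover-up at t = -11: Q = 2/[(-11 - 8)(-11 + 3)] = 2/[(-19)(-8)] = 2/152 = 1/76


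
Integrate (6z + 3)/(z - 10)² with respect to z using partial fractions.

Decompose: P = 6, Q = 6·10 + 3 = 63, so (6z + 3)/(z - 10)² = 6/(z - 10) + 63/(z - 10)². Integrate: ∫ P/(z - 10) dz = 6 ln|(z - 10)|; ∫ Q/(z - 10)² dz = -63/(z - 10). Sum: 6 ln|(z - 10)| - 63/(z - 10) + C


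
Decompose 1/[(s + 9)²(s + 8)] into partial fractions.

Cover-up at s=-8: γ = 1/(-8 + 9)² = 1. Cover-up at s=-9: β = 1/(-9 + 8) = -1. Comparing s² coeff: α = -γ = -1
Result: -1/(s + 9) - 1/(s + 9)² + 1/(s + 8)


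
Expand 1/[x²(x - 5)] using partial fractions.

Cover-up at x=5: R = 1/(5 - 0)² = 1/25. Cover-up at x=0: Q = 1/(0 - 5) = -1/5. Comparing x² coeff: P = -R = -1/25
Result: (-1/25)/x - (1/5)/x² + (1/25)/(x - 5)


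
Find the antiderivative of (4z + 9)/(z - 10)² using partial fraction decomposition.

Decompose: α = 4, β = 4·10 + 9 = 49, so (4z + 9)/(z - 10)² = 4/(z - 10) + 49/(z - 10)². Integrate: ∫ α/(z - 10) dz = 4 ln|(z - 10)|; ∫ β/(z - 10)² dz = -49/(z - 10). Sum: 4 ln|(z - 10)| - 49/(z - 10) + C


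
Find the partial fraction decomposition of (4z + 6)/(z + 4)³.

(4z + 6) = A(z + 4)² + B(z + 4) + C. At z = -4: C = 4·(-4) + 6 = -10. Coefficients: A = 0, B = 4
Result: 4/(z + 4)² - 10/(z + 4)³


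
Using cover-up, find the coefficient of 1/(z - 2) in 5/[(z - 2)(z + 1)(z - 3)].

Cover (z - 2), set z=2: 5/[(2 + 1)(2 - 3)] = -5/3


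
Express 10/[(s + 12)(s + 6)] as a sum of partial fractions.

10/(s + 12)(s + 6) = A/(s + 12) + B/(s + 6). A = 10/(-12 + 6) = -5/3, B = 10/(-6 + 12) = 5/3
Result: (-5/3)/(s + 12) + (5/3)/(s + 6)


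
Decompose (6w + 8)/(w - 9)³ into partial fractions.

(6w + 8) = α(w - 9)² + β(w - 9) + γ. At w = 9: γ = 6·9 + 8 = 62. Coefficients: α = 0, β = 6
Result: 6/(w - 9)² + 62/(w - 9)³


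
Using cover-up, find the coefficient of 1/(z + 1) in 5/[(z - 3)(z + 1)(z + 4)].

Cover (z + 1), set z=-1: 5/[(-1 - 3)(-1 + 4)] = -5/12


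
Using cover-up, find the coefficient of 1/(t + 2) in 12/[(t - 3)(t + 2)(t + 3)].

Cover (t + 2), set t=-2: 12/[(-2 - 3)(-2 + 3)] = -12/5


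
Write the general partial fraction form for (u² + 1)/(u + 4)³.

Repeated linear factor (power 3): P/(u + 4) + Q/(u + 4)² + R/(u + 4)³


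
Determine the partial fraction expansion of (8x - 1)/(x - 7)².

(8x - 1) = A(x - 7) + B. At x = 7: B = 8·7 - 1 = 55. Coeff of x: A = 8
Result: 8/(x - 7) + 55/(x - 7)²


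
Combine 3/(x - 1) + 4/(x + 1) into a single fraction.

Common denominator (x - 1)(x + 1). Numerator: 3(x + 1) + 4(x - 1) = (3x + 3) + (4x - 4) = 7x - 1
Result: (7x - 1)/[(x - 1)(x + 1)]


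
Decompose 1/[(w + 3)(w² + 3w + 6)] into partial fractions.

Cover-up at w = -3: A = 1/((-3)² + 3·(-3) + 6) = 1/6. Then B = -A = -1/6, C = -A·(3 - 3) = 0
Result: (1/6)/(w + 3) - ((1/6)w)/(w² + 3w + 6)


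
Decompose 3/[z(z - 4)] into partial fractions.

3/z(z - 4) = P/z + Q/(z - 4). P = 3/(0 - 4) = -3/4, Q = 3/(4 - 0) = 3/4
Result: (-3/4)/z + (3/4)/(z - 4)


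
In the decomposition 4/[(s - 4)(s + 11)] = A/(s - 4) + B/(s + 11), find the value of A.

Cover-up at s = 4: A = 4/(4 + 11) = 4/15


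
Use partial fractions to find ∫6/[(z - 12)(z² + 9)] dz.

Cover-up at z=12: P = 6/(12²+9) = 2/51. Coeff matching: Q = -2/51, R = -8/17. Decomposition: (2/51)/(z - 12) - ((2/51)z + 8/17)/(z² + 9). Integrate: linear → ln, quadratic → (1/2)ln + arctan: (2/51) ln|(z - 12)| - (1/51) ln(z² + 9) - (8/51) arctan(z/3) + C


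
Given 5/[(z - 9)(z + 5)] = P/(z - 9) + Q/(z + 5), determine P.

Cover-up at z = 9: P = 5/(9 + 5) = 5/14


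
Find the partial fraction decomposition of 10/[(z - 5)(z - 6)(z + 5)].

Using cover-up method: P = -1, Q = 10/11, R = 1/11
Result: -1/(z - 5) + (10/11)/(z - 6) + (1/11)/(z + 5)


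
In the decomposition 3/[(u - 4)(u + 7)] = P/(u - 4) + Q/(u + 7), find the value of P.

Cover-up at u = 4: P = 3/(4 + 7) = 3/11


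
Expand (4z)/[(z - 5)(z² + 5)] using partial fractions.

At z=5: P = (4·5 + 0)/(5² + 5) = 2/3. Q = -P = -2/3, R = 4 - 5·P = 2/3
Result: (2/3)/(z - 5) - ((2/3)z - 2/3)/(z² + 5)


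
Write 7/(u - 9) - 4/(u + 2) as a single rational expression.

Common denominator (u - 9)(u + 2). Numerator: 7(u + 2) - 4(u - 9) = (7u + 14) - (4u - 36) = 3u + 50
Result: (3u + 50)/[(u - 9)(u + 2)]


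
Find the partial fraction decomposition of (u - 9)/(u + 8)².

(u - 9) = P(u + 8) + Q. At u = -8: Q = 1·(-8) - 9 = -17. Coeff of u: P = 1
Result: 1/(u + 8) - 17/(u + 8)²


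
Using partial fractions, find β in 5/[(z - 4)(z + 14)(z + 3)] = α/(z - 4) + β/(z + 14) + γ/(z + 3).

Cover-up at z = -14: β = 5/[(-14 - 4)(-14 + 3)] = 5/[(-18)(-11)] = 5/198
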